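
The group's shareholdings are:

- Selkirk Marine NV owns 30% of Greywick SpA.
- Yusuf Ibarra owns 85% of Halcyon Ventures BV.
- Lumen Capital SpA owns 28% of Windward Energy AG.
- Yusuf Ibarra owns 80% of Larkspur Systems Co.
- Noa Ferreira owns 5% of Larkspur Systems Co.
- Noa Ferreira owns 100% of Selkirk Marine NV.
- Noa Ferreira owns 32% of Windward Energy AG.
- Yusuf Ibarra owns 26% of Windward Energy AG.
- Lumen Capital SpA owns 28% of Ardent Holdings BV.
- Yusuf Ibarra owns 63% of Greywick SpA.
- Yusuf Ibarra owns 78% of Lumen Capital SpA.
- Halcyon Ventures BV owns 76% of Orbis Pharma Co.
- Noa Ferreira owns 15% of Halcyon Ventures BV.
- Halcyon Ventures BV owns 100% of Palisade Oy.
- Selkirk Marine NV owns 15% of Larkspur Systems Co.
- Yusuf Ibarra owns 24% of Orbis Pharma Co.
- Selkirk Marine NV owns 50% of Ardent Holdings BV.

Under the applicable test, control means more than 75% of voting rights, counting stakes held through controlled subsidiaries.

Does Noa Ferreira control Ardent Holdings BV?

No

Noa holds 100% of Selkirk, so Noa controls Selkirk.
In Ardent, Noa's side holds only 50%, not > 75%.
So Noa does not control Ardent.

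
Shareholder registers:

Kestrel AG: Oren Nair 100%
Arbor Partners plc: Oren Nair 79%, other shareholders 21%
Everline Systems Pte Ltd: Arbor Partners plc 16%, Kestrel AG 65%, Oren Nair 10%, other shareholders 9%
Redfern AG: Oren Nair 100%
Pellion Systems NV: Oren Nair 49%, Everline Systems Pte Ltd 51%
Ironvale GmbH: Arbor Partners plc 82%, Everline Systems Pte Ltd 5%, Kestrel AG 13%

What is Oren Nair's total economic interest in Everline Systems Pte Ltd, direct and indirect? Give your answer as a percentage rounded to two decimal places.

87.64%

Oren reaches Everline along 3 paths.
Via Arbor: 79% × 16% = 12.64%.
Via Kestrel: 100% × 65% = 65%.
Direct stake: 10% = 10%.
Total: 12.64% + 65% + 10% = 87.64%.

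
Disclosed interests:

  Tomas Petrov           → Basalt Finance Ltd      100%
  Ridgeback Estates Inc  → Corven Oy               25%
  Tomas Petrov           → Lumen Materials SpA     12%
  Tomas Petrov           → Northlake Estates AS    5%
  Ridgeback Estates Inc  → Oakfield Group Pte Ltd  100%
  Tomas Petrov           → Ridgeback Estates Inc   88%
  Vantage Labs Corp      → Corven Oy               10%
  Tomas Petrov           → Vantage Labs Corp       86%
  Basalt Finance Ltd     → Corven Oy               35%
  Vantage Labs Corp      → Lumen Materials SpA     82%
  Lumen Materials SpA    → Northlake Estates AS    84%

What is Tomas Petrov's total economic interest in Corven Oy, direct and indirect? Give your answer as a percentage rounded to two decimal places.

Tomas reaches Corven along 3 paths.
Via Vantage: 86% × 10% = 8.6%.
Via Ridgeback: 88% × 25% = 22%.
Via Basalt: 100% × 35% = 35%.
Total: 8.6% + 22% + 35% = 65.6%.
Rounded: 65.60%.

65.60%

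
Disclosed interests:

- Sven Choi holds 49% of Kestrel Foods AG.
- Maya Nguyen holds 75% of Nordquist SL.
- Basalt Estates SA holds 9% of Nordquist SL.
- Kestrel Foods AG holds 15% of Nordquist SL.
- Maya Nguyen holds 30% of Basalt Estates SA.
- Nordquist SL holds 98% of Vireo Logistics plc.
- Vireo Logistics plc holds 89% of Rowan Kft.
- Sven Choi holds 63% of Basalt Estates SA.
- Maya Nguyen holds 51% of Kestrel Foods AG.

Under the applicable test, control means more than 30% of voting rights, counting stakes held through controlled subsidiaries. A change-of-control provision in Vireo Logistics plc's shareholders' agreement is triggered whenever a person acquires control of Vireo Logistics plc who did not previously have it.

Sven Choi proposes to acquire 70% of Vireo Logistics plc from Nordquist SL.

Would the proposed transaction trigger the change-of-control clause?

The purchase adds only to Sven's holdings (Nordquist's stake shrinks), so Sven is the only person who could newly come to control Vireo.
Sven holds 63% of Basalt, so Sven controls Basalt.
Sven holds 49% of Kestrel, so Sven controls Kestrel.
Neither Sven nor any entity Sven controls holds any voting interest in Vireo.
So before the transaction, Sven does not control Vireo.
After the purchase, Sven holds 70% of Vireo directly, and Nordquist's stake falls to 28%.
Sven holds 70% of Vireo, so Sven controls Vireo.
Sven did not control Vireo before and does after, so the clause is triggered.

Yes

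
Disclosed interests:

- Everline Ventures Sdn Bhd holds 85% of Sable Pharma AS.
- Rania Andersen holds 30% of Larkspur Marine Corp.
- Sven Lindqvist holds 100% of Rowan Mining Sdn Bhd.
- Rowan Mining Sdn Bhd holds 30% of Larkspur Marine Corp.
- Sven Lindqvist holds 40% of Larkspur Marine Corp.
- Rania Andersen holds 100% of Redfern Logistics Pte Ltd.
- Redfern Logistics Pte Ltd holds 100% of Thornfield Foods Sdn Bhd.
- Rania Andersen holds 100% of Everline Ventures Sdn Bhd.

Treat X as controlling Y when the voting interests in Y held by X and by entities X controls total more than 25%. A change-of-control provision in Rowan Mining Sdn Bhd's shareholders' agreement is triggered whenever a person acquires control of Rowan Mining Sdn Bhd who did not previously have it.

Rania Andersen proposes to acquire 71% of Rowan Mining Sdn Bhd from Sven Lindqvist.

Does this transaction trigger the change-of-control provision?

The purchase adds only to Rania's holdings (Sven's stake shrinks), so Rania is the only person who could newly come to control Rowan.
Rania holds 100% of Everline, so Rania controls Everline.
Rania holds 100% of Redfern, so Rania controls Redfern.
Rania holds 30% of Larkspur, so Rania controls Larkspur.
Everline holds 85% of Sable, so Rania controls Sable.
Redfern holds 100% of Thornfield, so Rania controls Thornfield.
Neither Rania nor any entity Rania controls holds any voting interest in Rowan.
So before the transaction, Rania does not control Rowan.
After the purchase, Rania holds 71% of Rowan directly, and Sven's stake falls to 29%.
Rania holds 71% of Rowan, so Rania controls Rowan.
Rania did not control Rowan before and does after, so the clause is triggered.

Yes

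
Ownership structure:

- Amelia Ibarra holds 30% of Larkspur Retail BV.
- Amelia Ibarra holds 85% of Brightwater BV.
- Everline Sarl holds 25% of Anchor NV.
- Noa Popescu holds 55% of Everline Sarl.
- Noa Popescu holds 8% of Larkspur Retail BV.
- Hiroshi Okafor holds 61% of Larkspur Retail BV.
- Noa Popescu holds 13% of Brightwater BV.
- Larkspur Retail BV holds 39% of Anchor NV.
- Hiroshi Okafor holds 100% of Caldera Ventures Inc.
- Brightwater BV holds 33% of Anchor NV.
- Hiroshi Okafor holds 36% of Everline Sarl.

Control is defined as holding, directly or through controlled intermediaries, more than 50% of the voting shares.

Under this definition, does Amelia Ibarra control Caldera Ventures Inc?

No

Amelia holds 85% of Brightwater, so Amelia controls Brightwater.
Neither Amelia nor any entity Amelia controls holds any voting interest in Caldera.
So Amelia does not control Caldera.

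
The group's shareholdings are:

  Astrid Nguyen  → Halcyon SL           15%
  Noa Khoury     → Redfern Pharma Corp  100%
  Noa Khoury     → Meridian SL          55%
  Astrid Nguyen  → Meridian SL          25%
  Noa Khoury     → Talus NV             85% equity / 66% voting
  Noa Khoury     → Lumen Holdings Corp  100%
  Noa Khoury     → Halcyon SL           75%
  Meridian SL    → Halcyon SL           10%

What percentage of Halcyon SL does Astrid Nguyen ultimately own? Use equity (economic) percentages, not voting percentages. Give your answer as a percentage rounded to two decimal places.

17.50%

Astrid reaches Halcyon along 2 paths.
Via Meridian: 25% × 10% = 2.5%.
Direct stake: 15% = 15%.
Total: 2.5% + 15% = 17.5%.
Rounded: 17.50%.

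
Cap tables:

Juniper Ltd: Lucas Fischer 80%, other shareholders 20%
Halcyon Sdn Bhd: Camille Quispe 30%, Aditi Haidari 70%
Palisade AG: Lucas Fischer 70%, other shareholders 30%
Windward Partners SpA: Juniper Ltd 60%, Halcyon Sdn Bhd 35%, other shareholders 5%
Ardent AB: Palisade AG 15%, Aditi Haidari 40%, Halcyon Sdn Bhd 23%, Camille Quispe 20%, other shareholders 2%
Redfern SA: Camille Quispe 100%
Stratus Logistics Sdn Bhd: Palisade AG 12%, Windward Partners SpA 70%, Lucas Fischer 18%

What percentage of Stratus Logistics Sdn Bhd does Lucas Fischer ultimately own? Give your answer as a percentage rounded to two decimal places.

60.00%

Lucas reaches Stratus along 3 paths.
Via Palisade: 70% × 12% = 8.4%.
Via Juniper → Windward: 80% × 60% × 70% = 33.6%.
Direct stake: 18% = 18%.
Total: 8.4% + 33.6% + 18% = 60%.
Rounded: 60.00%.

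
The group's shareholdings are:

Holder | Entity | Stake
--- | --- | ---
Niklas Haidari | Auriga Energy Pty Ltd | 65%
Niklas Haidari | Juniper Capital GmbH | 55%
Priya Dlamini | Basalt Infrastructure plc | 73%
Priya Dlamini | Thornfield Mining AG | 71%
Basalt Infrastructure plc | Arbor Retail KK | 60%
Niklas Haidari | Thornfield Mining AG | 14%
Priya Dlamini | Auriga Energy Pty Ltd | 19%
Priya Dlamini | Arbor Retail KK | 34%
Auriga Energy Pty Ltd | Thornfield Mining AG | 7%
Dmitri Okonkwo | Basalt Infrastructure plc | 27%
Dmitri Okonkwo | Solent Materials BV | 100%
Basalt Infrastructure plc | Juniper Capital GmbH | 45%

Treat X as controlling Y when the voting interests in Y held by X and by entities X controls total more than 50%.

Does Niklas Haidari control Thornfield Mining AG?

No

Niklas holds 65% of Auriga, so Niklas controls Auriga.
Niklas holds 55% of Juniper, so Niklas controls Juniper.
In Thornfield, Niklas's side holds only 7% + 14% = 21%, not > 50%.
So Niklas does not control Thornfield.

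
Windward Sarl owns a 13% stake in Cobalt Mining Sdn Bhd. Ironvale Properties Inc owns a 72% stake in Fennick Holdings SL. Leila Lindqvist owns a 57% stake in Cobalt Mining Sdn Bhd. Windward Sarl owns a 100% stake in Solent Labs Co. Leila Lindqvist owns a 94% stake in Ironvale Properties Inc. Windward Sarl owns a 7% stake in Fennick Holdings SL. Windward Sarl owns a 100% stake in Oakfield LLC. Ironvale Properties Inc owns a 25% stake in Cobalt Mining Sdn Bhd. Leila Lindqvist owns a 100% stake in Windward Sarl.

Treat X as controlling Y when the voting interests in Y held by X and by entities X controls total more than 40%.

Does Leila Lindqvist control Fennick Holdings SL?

Leila holds 94% of Ironvale, so Leila controls Ironvale.
Leila holds 100% of Windward, so Leila controls Windward.
Ironvale and Windward together hold 72% + 7% = 79% of Fennick, so Leila controls Fennick.

Yes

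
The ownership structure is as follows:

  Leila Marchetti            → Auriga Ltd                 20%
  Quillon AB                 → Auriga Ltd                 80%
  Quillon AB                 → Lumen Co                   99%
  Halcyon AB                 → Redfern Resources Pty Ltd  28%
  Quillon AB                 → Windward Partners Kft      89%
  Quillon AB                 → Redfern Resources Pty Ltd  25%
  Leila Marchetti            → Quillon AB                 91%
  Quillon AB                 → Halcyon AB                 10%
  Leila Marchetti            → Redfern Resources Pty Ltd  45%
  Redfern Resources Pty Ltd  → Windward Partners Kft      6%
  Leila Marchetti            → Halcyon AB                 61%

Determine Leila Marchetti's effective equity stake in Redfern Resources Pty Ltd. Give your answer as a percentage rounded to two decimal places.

Leila reaches Redfern along 4 paths.
Via Quillon: 91% × 25% = 22.75%.
Via Halcyon: 61% × 28% = 17.08%.
Via Quillon → Halcyon: 91% × 10% × 28% = 2.548%.
Direct stake: 45% = 45%.
Total: 22.75% + 17.08% + 2.548% + 45% = 87.378%.
Rounded: 87.38%.

87.38%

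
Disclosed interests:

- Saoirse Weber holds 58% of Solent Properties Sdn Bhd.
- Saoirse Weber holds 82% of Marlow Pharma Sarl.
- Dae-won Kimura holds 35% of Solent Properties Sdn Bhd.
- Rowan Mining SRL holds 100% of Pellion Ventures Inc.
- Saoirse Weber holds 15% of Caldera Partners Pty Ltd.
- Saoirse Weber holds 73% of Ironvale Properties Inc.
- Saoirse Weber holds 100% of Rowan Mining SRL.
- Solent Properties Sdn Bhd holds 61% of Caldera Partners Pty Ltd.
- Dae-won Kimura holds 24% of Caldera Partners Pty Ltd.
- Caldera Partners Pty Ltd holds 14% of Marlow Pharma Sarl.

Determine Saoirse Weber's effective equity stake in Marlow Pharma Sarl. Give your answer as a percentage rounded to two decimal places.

89.05%

Saoirse reaches Marlow along 3 paths.
Via Solent → Caldera: 58% × 61% × 14% = 4.9532%.
Via Caldera: 15% × 14% = 2.1%.
Direct stake: 82% = 82%.
Total: 4.9532% + 2.1% + 82% = 89.0532%.
Rounded: 89.05%.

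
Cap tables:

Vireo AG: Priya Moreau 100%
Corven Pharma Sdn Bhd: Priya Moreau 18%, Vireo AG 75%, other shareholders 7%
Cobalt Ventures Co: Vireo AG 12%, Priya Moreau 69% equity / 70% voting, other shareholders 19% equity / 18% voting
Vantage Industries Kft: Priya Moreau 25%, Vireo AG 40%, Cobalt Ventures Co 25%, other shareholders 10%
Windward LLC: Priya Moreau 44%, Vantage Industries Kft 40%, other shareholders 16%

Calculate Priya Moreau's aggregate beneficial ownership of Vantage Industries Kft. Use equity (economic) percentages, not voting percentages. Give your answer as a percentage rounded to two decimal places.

85.25%

Priya reaches Vantage along 4 paths.
Direct stake: 25% = 25%.
Via Vireo: 100% × 40% = 40%.
Via Vireo → Cobalt: 100% × 12% × 25% = 3%.
Via Cobalt: 69% × 25% = 17.25%.
Total: 25% + 40% + 3% + 17.25% = 85.25%.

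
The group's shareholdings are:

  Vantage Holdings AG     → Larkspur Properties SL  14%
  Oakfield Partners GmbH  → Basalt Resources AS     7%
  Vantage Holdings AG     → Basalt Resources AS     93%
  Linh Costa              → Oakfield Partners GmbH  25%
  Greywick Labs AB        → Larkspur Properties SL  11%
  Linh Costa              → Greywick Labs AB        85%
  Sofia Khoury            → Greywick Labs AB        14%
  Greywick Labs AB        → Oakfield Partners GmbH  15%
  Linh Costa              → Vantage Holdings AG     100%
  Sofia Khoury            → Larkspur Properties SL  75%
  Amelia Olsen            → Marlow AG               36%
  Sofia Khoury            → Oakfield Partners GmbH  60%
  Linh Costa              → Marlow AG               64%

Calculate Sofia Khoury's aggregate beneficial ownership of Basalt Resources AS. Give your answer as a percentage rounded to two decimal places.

Sofia reaches Basalt along 2 paths.
Via Oakfield: 60% × 7% = 4.2%.
Via Greywick → Oakfield: 14% × 15% × 7% = 0.147%.
Total: 4.2% + 0.147% = 4.347%.
Rounded: 4.35%.

4.35%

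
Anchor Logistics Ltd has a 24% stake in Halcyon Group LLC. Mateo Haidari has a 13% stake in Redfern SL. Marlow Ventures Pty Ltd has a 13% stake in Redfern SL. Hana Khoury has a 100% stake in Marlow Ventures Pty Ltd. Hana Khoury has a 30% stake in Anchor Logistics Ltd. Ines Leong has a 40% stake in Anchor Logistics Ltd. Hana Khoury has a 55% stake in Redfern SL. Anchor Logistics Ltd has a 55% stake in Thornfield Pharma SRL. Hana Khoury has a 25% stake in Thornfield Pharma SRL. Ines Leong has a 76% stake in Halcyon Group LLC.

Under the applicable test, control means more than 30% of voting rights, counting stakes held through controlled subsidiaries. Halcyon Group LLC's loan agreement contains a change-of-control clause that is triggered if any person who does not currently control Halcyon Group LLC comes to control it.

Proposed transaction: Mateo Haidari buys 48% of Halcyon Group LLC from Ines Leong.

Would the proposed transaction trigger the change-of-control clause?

Yes

The purchase adds only to Mateo's holdings (Ines's stake shrinks), so Mateo is the only person who could newly come to control Halcyon.
Mateo's largest direct stake is 13% in Redfern, which does not meet the threshold, so Mateo controls no company.
Neither Mateo nor any entity Mateo controls holds any voting interest in Halcyon.
So before the transaction, Mateo does not control Halcyon.
After the purchase, Mateo holds 48% of Halcyon directly, and Ines's stake falls to 28%.
Mateo holds 48% of Halcyon, so Mateo controls Halcyon.
Mateo did not control Halcyon before and does after, so the clause is triggered.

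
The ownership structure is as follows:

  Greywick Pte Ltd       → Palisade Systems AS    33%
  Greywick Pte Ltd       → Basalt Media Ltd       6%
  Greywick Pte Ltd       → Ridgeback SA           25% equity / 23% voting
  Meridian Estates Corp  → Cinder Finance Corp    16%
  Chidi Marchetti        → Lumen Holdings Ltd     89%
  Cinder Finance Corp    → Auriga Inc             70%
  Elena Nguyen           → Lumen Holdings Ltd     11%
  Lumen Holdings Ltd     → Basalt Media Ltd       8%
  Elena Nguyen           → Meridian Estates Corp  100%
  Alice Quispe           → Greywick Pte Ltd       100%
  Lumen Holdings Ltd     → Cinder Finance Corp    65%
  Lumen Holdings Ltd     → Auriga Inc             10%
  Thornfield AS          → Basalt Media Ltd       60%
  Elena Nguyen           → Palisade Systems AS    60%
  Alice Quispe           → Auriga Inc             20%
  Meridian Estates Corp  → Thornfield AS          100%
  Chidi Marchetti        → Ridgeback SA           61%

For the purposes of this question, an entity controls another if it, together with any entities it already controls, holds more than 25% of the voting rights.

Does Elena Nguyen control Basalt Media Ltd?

Elena holds 100% of Meridian, so Elena controls Meridian.
Meridian holds 100% of Thornfield, so Elena controls Thornfield.
Thornfield holds 60% of Basalt, so Elena controls Basalt.

Yes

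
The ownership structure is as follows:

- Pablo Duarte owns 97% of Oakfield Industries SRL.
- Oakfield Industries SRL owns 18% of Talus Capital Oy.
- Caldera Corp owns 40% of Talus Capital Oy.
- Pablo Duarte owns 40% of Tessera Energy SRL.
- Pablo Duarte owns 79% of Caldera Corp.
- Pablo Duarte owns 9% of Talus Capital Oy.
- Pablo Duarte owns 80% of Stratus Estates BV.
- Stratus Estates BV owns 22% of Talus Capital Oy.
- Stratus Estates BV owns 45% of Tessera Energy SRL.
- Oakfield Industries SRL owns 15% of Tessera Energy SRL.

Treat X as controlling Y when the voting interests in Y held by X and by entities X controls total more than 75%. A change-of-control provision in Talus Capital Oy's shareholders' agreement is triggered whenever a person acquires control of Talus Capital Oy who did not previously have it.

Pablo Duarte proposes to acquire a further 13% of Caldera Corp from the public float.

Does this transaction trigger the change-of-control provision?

No

The purchase changes only Pablo's holdings, so Pablo is the only person who could newly come to control Talus.
Pablo holds 79% of Caldera, so Pablo controls Caldera.
Pablo holds 97% of Oakfield, so Pablo controls Oakfield.
Pablo holds 80% of Stratus, so Pablo controls Stratus.
Oakfield and Caldera and Stratus and Pablo together hold 18% + 40% + 22% + 9% = 89% of Talus, so Pablo controls Talus.
So Pablo already controls Talus before the transaction.
After the purchase, Pablo's direct stake in Caldera rises to 79% + 13% = 92%.
Pablo controlled Talus already, so this is not a new person acquiring control; every other person's position is unchanged or reduced.
No new person acquires control, so the clause is not triggered.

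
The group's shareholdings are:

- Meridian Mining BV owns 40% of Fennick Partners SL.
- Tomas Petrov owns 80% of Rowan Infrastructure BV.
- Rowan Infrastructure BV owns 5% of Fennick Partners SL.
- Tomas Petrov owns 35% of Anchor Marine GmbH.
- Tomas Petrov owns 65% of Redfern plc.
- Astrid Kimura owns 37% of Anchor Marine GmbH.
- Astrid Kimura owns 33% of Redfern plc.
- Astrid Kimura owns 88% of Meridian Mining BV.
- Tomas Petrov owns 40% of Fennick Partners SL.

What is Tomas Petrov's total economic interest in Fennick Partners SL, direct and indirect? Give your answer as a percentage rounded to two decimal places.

Tomas reaches Fennick along 2 paths.
Direct stake: 40% = 40%.
Via Rowan: 80% × 5% = 4%.
Total: 40% + 4% = 44%.
Rounded: 44.00%.

44.00%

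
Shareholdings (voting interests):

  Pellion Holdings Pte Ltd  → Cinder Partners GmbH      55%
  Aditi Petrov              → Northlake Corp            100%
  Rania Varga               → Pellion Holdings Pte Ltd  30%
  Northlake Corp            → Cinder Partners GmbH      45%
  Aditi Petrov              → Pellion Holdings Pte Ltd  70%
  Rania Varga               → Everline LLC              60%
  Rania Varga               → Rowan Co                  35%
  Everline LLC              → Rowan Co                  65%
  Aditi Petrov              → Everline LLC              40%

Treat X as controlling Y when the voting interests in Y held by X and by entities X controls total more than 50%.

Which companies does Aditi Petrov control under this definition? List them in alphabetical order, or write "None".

Cinder Partners GmbH, Northlake Corp, Pellion Holdings Pte Ltd

Aditi holds 100% of Northlake, so Aditi controls Northlake.
Aditi holds 70% of Pellion, so Aditi controls Pellion.
Northlake and Pellion together hold 45% + 55% = 100% of Cinder, so Aditi controls Cinder.
No other company's threshold is met.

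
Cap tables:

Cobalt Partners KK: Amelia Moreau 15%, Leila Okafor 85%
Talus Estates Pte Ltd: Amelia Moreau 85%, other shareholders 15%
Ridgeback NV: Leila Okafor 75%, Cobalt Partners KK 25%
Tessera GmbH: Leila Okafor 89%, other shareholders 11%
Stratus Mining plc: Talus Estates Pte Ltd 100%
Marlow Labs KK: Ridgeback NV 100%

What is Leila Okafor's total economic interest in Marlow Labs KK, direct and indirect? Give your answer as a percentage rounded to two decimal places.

96.25%

Leila reaches Marlow along 2 paths.
Via Ridgeback: 75% × 100% = 75%.
Via Cobalt → Ridgeback: 85% × 25% × 100% = 21.25%.
Total: 75% + 21.25% = 96.25%.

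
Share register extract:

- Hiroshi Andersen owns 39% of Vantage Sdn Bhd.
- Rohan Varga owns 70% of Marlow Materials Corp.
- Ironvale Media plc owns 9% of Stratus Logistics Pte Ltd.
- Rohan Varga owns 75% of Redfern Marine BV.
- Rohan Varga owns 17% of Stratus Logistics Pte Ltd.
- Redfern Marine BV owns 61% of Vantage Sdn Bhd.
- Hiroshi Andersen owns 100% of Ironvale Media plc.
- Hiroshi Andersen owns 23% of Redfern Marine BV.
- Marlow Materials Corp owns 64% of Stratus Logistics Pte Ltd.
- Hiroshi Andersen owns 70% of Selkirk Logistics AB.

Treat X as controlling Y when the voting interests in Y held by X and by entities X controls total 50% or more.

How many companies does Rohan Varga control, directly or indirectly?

4

Rohan holds 75% of Redfern, so Rohan controls Redfern.
Rohan holds 70% of Marlow, so Rohan controls Marlow.
Redfern holds 61% of Vantage, so Rohan controls Vantage.
Marlow and Rohan together hold 64% + 17% = 81% of Stratus, so Rohan controls Stratus.
No other company's threshold is met.
Rohan controls 4 companies.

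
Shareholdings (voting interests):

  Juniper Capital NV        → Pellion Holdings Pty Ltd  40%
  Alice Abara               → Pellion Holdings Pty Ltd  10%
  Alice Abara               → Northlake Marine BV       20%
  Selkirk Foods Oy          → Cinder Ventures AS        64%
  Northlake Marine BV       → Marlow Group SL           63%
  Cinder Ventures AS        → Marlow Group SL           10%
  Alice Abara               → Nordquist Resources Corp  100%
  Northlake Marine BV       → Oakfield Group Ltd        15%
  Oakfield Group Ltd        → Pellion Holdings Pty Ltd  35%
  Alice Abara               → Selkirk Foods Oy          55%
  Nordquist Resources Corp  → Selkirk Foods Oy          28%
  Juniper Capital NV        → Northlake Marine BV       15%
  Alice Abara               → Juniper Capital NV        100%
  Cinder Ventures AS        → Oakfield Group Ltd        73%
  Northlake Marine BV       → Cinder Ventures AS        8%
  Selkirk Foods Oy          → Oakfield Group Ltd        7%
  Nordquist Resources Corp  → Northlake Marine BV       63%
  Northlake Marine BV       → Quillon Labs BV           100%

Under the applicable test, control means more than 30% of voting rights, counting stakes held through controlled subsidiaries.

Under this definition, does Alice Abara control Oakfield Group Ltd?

Alice holds 100% of Nordquist, so Alice controls Nordquist.
Nordquist and Alice together hold 28% + 55% = 83% of Selkirk, so Alice controls Selkirk.
Alice holds 100% of Juniper, so Alice controls Juniper.
Juniper and Alice and Nordquist together hold 15% + 20% + 63% = 98% of Northlake, so Alice controls Northlake.
Selkirk and Northlake together hold 64% + 8% = 72% of Cinder, so Alice controls Cinder.
Northlake and Cinder and Selkirk together hold 15% + 73% + 7% = 95% of Oakfield, so Alice controls Oakfield.

Yes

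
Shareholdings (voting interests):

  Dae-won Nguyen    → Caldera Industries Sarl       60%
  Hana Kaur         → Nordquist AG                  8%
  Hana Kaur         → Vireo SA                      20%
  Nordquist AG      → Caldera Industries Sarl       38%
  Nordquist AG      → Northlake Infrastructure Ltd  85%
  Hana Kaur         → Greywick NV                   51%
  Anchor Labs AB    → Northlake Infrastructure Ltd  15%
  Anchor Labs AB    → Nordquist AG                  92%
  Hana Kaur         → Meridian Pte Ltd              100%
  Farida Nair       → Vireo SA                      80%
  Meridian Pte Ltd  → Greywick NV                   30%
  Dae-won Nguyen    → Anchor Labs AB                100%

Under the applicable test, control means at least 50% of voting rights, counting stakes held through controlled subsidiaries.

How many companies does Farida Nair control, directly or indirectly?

1

Farida holds 80% of Vireo, so Farida controls Vireo.
No other company's threshold is met.
Farida controls 1 company.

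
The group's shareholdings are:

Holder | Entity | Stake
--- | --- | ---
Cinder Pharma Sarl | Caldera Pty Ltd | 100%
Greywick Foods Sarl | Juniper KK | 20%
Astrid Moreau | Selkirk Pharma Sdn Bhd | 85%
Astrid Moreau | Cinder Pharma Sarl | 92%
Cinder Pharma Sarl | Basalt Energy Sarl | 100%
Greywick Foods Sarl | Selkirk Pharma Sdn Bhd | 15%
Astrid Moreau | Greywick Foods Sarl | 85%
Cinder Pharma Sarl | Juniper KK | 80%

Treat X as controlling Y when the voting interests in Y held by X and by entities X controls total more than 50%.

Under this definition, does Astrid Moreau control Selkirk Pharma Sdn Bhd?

Astrid holds 85% of Greywick, so Astrid controls Greywick.
Astrid and Greywick together hold 85% + 15% = 100% of Selkirk, so Astrid controls Selkirk.

Yes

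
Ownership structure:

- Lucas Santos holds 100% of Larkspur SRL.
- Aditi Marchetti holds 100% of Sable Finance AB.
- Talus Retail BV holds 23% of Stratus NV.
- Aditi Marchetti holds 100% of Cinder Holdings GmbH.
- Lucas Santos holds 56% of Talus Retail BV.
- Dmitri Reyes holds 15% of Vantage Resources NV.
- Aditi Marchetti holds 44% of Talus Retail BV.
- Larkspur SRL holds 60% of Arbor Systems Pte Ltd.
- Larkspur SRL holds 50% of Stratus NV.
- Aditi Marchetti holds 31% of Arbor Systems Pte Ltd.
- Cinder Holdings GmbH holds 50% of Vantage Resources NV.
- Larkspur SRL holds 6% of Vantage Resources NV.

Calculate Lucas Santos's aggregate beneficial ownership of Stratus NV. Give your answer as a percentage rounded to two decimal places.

62.88%

Lucas reaches Stratus along 2 paths.
Via Talus: 56% × 23% = 12.88%.
Via Larkspur: 100% × 50% = 50%.
Total: 12.88% + 50% = 62.88%.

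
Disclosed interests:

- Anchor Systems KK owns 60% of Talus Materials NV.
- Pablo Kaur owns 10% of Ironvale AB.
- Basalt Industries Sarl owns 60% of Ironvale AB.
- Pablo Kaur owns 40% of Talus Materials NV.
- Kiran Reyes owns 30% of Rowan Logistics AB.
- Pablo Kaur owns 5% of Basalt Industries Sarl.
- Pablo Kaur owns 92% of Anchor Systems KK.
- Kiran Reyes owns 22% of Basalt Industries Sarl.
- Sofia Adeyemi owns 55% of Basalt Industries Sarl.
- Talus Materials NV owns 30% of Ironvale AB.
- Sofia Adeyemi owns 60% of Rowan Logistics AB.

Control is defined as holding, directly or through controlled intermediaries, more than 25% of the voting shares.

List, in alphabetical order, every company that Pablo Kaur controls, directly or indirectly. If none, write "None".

Anchor Systems KK, Ironvale AB, Talus Materials NV

Pablo holds 92% of Anchor, so Pablo controls Anchor.
Anchor and Pablo together hold 60% + 40% = 100% of Talus, so Pablo controls Talus.
Talus and Pablo together hold 30% + 10% = 40% of Ironvale, so Pablo controls Ironvale.
No other company's threshold is met.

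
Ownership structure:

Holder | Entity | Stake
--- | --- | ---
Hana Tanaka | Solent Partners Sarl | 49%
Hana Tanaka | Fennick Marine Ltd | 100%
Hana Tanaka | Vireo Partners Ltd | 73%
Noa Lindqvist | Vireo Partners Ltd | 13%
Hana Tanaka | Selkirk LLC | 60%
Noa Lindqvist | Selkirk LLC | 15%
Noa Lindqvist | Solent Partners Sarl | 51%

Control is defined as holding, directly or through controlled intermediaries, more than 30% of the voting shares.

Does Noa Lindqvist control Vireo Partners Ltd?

No

Noa holds 51% of Solent, so Noa controls Solent.
In Vireo, Noa's side holds only 13%, not > 30%.
So Noa does not control Vireo.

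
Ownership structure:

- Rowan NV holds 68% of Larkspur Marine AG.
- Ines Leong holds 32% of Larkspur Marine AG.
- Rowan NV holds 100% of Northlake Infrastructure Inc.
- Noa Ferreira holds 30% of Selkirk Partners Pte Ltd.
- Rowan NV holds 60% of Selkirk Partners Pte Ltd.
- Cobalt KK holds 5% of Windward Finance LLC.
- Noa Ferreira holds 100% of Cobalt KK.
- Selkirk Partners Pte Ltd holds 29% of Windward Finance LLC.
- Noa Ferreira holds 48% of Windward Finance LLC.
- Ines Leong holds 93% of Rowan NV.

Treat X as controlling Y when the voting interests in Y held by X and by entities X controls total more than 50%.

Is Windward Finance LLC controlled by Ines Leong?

Ines holds 93% of Rowan, so Ines controls Rowan.
Ines and Rowan together hold 32% + 68% = 100% of Larkspur, so Ines controls Larkspur.
Rowan holds 100% of Northlake, so Ines controls Northlake.
Rowan holds 60% of Selkirk, so Ines controls Selkirk.
In Windward, Ines's side holds only 29%, not > 50%.
So Ines does not control Windward.

No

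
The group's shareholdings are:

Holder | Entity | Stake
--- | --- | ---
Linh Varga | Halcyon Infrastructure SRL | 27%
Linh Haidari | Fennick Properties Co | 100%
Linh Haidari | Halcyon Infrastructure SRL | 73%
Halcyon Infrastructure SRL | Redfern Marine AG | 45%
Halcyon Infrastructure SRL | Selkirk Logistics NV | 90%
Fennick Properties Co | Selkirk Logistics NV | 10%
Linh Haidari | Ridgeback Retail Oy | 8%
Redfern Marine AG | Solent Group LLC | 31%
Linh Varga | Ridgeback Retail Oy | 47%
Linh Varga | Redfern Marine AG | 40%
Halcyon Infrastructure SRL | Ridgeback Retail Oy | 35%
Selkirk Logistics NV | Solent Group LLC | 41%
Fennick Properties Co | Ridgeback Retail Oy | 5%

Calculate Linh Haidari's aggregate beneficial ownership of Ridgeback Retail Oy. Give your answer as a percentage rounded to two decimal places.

38.55%

Linh Haidari reaches Ridgeback along 3 paths.
Via Halcyon: 73% × 35% = 25.55%.
Direct stake: 8% = 8%.
Via Fennick: 100% × 5% = 5%.
Total: 25.55% + 8% + 5% = 38.55%.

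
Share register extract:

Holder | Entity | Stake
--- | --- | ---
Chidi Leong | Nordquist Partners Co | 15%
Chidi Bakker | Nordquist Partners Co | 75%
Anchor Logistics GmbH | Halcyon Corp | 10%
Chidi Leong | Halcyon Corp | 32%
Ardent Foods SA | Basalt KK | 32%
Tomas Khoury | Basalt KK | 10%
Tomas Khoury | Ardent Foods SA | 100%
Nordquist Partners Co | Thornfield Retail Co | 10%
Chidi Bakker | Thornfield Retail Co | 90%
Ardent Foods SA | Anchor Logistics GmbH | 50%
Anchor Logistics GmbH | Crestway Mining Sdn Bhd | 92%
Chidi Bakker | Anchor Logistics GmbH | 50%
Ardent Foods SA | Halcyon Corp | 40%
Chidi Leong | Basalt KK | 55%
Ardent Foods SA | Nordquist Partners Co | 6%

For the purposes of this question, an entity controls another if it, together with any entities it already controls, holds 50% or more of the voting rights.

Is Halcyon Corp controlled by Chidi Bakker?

No

Chidi Bakker holds 50% of Anchor, so Chidi Bakker controls Anchor.
Chidi Bakker holds 75% of Nordquist, so Chidi Bakker controls Nordquist.
Chidi Bakker and Nordquist together hold 90% + 10% = 100% of Thornfield, so Chidi Bakker controls Thornfield.
Anchor holds 92% of Crestway, so Chidi Bakker controls Crestway.
In Halcyon, Chidi Bakker's side holds only 10%, not ≥ 50%.
So Chidi Bakker does not control Halcyon.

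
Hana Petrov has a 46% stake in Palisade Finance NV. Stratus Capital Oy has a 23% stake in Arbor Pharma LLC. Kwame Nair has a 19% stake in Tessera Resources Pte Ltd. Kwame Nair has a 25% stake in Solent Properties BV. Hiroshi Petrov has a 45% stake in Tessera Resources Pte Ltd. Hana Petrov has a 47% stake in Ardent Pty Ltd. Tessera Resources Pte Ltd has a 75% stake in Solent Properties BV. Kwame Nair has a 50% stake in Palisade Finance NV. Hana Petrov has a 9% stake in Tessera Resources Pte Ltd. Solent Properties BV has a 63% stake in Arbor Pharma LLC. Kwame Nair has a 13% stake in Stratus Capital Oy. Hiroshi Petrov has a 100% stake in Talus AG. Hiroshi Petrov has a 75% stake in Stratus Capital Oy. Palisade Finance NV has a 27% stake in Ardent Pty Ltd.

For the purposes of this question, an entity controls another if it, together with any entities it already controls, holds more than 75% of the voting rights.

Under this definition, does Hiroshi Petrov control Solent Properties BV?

Hiroshi holds 100% of Talus, so Hiroshi controls Talus.
Neither Hiroshi nor any entity Hiroshi controls holds any voting interest in Solent.
So Hiroshi does not control Solent.

No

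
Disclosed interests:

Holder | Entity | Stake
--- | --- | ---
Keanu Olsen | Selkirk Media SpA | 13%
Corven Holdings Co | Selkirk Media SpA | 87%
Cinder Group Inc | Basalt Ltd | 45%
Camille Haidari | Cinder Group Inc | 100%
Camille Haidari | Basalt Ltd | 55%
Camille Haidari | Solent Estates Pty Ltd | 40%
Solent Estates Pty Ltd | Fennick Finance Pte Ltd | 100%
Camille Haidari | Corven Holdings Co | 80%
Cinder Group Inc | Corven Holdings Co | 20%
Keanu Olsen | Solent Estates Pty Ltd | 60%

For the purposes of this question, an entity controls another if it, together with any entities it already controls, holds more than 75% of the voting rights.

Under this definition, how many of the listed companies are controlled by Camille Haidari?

Camille holds 100% of Cinder, so Camille controls Cinder.
Camille and Cinder together hold 80% + 20% = 100% of Corven, so Camille controls Corven.
Corven holds 87% of Selkirk, so Camille controls Selkirk.
Camille and Cinder together hold 55% + 45% = 100% of Basalt, so Camille controls Basalt.
No other company's threshold is met.
Camille controls 4 companies.

4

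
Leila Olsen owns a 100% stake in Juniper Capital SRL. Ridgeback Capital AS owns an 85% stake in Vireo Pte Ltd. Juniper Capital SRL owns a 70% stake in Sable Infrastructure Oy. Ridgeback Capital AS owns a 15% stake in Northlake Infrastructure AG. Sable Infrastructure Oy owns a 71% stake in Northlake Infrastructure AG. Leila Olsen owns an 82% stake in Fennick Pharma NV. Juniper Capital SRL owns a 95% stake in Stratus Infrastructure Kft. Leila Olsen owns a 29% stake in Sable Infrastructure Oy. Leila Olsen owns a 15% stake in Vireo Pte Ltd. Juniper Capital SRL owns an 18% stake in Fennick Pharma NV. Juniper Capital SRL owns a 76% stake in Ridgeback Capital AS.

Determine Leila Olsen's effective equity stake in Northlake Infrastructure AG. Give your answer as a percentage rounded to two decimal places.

Leila reaches Northlake along 3 paths.
Via Juniper → Ridgeback: 100% × 76% × 15% = 11.4%.
Via Juniper → Sable: 100% × 70% × 71% = 49.7%.
Via Sable: 29% × 71% = 20.59%.
Total: 11.4% + 49.7% + 20.59% = 81.69%.

81.69%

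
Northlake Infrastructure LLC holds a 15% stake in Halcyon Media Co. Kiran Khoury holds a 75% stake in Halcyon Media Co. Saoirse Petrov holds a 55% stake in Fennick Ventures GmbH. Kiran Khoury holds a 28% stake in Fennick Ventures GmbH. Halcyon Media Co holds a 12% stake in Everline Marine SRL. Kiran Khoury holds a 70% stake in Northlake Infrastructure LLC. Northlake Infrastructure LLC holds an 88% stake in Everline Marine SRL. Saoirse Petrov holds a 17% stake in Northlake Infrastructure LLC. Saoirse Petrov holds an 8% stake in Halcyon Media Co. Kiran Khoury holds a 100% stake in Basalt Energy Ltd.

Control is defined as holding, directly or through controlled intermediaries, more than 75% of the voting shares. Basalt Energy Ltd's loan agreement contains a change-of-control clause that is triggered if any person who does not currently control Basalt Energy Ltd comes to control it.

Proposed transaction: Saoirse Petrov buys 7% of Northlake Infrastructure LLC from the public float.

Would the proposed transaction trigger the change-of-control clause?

The purchase changes only Saoirse's holdings, so Saoirse is the only person who could newly come to control Basalt.
Saoirse's largest direct stake is 55% in Fennick, which does not meet the threshold, so Saoirse controls no company.
Neither Saoirse nor any entity Saoirse controls holds any voting interest in Basalt.
So before the transaction, Saoirse does not control Basalt.
After the purchase, Saoirse's direct stake in Northlake rises to 17% + 7% = 24%.
Saoirse's side now holds 24% of Northlake, not > 75%, so Saoirse still does not control Northlake.
After the transaction, neither Saoirse nor any entity Saoirse controls holds a voting interest in Basalt, so Saoirse still does not control it.
No new person acquires control, so the clause is not triggered.

No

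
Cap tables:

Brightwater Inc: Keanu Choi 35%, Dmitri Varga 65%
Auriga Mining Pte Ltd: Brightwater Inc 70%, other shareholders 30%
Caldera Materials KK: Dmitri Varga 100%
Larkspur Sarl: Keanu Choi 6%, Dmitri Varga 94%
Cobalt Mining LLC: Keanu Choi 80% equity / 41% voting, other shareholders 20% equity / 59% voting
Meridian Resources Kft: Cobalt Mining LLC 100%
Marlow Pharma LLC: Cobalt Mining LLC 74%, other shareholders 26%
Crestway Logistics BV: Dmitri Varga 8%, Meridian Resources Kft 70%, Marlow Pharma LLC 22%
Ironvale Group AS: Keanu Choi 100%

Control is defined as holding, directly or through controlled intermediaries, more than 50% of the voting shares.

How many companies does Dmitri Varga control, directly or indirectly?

4

Dmitri holds 65% of Brightwater, so Dmitri controls Brightwater.
Brightwater holds 70% of Auriga, so Dmitri controls Auriga.
Dmitri holds 100% of Caldera, so Dmitri controls Caldera.
Dmitri holds 94% of Larkspur, so Dmitri controls Larkspur.
No other company's threshold is met.
Dmitri controls 4 companies.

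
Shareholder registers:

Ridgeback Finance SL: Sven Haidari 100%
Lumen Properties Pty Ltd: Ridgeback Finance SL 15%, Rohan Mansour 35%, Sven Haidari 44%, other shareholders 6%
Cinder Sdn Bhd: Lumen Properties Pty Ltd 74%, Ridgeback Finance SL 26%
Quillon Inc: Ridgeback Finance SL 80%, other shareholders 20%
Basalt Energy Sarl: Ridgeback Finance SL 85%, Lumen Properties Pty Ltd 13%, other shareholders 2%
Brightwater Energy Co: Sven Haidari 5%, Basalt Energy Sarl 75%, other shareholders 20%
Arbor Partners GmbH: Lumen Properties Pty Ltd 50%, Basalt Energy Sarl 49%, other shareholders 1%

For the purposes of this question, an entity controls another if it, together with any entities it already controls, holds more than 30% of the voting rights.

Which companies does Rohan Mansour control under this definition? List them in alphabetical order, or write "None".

Arbor Partners GmbH, Cinder Sdn Bhd, Lumen Properties Pty Ltd

Rohan holds 35% of Lumen, so Rohan controls Lumen.
Lumen holds 74% of Cinder, so Rohan controls Cinder.
Lumen holds 50% of Arbor, so Rohan controls Arbor.
No other company's threshold is met.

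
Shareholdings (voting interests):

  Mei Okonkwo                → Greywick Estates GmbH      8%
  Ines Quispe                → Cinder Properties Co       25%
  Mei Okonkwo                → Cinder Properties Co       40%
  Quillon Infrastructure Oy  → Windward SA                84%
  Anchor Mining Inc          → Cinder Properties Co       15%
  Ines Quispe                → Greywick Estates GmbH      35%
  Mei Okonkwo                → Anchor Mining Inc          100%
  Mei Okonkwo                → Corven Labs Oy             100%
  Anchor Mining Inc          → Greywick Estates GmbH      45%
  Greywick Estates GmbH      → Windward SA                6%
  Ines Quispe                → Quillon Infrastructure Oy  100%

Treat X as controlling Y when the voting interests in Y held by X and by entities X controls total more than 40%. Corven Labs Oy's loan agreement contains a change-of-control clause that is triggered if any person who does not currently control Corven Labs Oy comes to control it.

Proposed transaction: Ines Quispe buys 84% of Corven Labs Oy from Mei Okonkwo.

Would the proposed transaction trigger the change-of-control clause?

Yes

The purchase adds only to Ines's holdings (Mei's stake shrinks), so Ines is the only person who could newly come to control Corven.
Ines holds 100% of Quillon, so Ines controls Quillon.
Quillon holds 84% of Windward, so Ines controls Windward.
Neither Ines nor any entity Ines controls holds any voting interest in Corven.
So before the transaction, Ines does not control Corven.
After the purchase, Ines holds 84% of Corven directly, and Mei's stake falls to 16%.
Ines holds 84% of Corven, so Ines controls Corven.
Ines did not control Corven before and does after, so the clause is triggered.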